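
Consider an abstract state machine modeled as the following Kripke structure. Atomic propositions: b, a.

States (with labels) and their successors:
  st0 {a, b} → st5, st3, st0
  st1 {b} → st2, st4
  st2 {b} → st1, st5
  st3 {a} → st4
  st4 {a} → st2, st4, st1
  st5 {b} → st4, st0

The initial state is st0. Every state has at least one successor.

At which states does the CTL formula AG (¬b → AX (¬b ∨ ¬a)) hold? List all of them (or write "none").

States satisfying ¬b → AX (¬b ∨ ¬a): {st0, st1, st2, st3, st4, st5}.
States satisfying AG (¬b → AX (¬b ∨ ¬a)): {st0, st1, st2, st3, st4, st5}.

{st0, st1, st2, st3, st4, st5}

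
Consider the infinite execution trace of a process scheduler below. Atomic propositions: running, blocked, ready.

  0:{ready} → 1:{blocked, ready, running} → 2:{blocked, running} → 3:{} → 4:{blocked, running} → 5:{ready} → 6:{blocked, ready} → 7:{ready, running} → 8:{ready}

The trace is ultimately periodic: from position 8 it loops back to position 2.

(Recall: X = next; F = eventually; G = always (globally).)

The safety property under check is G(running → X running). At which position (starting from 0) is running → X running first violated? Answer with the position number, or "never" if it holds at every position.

Check running → X running at each position in order: 0 ✓, 1 ✓.
At position 2 the labels are {blocked, running} and the next position 3 has {}, so running → X running is false there. This is the first violation.

2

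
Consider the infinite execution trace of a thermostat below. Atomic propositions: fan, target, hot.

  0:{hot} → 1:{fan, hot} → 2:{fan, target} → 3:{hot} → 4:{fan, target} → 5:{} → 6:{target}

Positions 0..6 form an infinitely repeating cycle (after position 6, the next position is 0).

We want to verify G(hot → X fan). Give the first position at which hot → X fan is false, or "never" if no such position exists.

never

hot → X fan holds at every position 0..6, and those are all the positions the trace ever visits, so the invariant G(hot → X fan) is never violated.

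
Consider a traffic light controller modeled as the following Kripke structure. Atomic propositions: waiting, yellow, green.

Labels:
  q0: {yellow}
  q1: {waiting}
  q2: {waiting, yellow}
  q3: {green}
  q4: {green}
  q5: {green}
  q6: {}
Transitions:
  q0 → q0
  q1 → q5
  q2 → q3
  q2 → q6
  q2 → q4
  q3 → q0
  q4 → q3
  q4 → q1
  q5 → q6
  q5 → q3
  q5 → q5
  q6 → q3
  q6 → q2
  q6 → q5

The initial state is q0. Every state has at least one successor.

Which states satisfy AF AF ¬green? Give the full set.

States satisfying AF ¬green: {q0, q1, q2, q3, q4, q6}.
States satisfying AF AF ¬green: {q0, q1, q2, q3, q4, q6}.

{q0, q1, q2, q3, q4, q6}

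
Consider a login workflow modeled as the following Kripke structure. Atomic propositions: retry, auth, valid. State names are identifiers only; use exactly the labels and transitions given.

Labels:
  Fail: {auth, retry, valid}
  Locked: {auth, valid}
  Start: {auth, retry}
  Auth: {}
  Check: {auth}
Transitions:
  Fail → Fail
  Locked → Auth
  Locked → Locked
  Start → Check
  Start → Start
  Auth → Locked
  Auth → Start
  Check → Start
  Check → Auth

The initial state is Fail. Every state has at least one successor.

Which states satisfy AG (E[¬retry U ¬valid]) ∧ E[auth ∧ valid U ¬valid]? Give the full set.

States satisfying E[¬retry U ¬valid]: {Locked, Start, Auth, Check}.
States satisfying AG (E[¬retry U ¬valid]): {Locked, Start, Auth, Check}.
States satisfying auth ∧ valid: {Fail, Locked}.
States satisfying ¬valid: {Start, Auth, Check}.
States satisfying E[auth ∧ valid U ¬valid]: {Locked, Start, Auth, Check}.
States satisfying AG (E[¬retry U ¬valid]) ∧ E[auth ∧ valid U ¬valid]: {Locked, Start, Auth, Check}.

{Locked, Start, Auth, Check}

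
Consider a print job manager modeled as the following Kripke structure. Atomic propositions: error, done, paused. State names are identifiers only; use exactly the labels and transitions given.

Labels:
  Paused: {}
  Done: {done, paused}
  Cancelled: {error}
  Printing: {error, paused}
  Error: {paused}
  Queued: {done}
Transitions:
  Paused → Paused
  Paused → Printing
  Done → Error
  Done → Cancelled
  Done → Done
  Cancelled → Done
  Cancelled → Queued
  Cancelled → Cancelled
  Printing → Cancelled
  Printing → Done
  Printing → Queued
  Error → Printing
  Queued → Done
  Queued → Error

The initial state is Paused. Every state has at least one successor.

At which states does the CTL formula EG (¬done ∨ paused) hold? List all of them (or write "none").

States satisfying ¬done ∨ paused: {Paused, Done, Cancelled, Printing, Error}.
States satisfying EG (¬done ∨ paused): {Paused, Done, Cancelled, Printing, Error}.

{Paused, Done, Cancelled, Printing, Error}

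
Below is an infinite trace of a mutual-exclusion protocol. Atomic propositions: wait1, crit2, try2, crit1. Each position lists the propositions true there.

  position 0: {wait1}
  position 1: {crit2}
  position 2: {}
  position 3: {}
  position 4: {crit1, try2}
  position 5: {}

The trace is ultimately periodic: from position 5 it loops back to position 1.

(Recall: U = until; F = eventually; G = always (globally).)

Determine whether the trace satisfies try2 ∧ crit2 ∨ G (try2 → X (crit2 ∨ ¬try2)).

Satisfied

try2 → X (crit2 ∨ ¬try2) holds at every position 0..5, and those are all positions ever visited, so G (try2 → X (crit2 ∨ ¬try2)) holds.
Positions where try2 holds: 4.
Check X (crit2 ∨ ¬try2) at each: 4→ok.
At position 0: try2 ∧ crit2 is false; G (try2 → X (crit2 ∨ ¬try2)) is true; so try2 ∧ crit2 ∨ G (try2 → X (crit2 ∨ ¬try2)) is true.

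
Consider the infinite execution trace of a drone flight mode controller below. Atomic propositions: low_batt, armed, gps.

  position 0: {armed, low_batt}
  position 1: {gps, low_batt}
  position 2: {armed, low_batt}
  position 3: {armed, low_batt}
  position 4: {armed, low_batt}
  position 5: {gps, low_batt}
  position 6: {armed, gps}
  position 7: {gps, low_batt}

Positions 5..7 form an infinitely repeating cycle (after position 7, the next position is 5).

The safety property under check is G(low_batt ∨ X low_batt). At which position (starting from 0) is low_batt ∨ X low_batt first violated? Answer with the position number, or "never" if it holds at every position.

low_batt ∨ X low_batt holds at every position 0..7, and those are all the positions the trace ever visits, so the invariant G(low_batt ∨ X low_batt) is never violated.

never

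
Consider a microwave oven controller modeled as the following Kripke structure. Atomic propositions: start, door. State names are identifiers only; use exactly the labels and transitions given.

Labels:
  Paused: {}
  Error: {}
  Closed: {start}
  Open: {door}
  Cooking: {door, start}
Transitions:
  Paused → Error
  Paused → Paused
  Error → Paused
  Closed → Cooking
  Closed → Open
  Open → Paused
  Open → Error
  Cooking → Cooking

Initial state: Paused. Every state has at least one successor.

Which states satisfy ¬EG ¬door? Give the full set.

{Closed, Open, Cooking}

States satisfying ¬door: {Paused, Error, Closed}.
States satisfying EG ¬door: {Paused, Error}.
States satisfying ¬EG ¬door: {Closed, Open, Cooking}.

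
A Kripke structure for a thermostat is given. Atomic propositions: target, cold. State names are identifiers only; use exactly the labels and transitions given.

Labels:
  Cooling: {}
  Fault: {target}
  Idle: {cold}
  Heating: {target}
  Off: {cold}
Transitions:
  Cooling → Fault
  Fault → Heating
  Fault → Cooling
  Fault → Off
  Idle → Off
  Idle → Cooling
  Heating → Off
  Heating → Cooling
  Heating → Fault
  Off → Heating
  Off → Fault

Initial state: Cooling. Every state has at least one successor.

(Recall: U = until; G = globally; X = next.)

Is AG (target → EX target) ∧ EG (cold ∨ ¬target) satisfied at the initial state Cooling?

States satisfying target → EX target: {Cooling, Fault, Idle, Heating, Off}.
States satisfying AG (target → EX target): {Cooling, Fault, Idle, Heating, Off}.
States satisfying cold ∨ ¬target: {Cooling, Idle, Off}.
States satisfying EG (cold ∨ ¬target): ∅.
States satisfying AG (target → EX target) ∧ EG (cold ∨ ¬target): ∅.
Cooling ∉ Sat(AG (target → EX target) ∧ EG (cold ∨ ¬target)).

Violated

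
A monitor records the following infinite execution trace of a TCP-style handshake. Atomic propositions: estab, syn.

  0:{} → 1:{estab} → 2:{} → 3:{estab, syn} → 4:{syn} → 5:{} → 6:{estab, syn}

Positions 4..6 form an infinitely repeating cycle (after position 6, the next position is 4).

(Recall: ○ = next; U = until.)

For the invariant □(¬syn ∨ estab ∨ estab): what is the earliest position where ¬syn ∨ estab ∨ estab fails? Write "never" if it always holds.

Check ¬syn ∨ estab ∨ estab at each position in order: 0 ✓, 1 ✓, 2 ✓, 3 ✓.
At position 4 the labels are {syn}, so ¬syn ∨ estab ∨ estab is false there. This is the first violation.

4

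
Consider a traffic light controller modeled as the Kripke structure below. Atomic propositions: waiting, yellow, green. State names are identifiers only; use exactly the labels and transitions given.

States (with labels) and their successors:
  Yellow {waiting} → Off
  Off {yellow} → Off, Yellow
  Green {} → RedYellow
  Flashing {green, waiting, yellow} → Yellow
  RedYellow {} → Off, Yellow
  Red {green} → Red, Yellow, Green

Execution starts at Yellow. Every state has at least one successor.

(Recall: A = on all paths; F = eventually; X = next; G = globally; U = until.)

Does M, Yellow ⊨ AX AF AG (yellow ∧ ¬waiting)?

No

States satisfying AF AG (yellow ∧ ¬waiting): ∅.
States satisfying AX AF AG (yellow ∧ ¬waiting): ∅.
Yellow ∉ Sat(AX AF AG (yellow ∧ ¬waiting)).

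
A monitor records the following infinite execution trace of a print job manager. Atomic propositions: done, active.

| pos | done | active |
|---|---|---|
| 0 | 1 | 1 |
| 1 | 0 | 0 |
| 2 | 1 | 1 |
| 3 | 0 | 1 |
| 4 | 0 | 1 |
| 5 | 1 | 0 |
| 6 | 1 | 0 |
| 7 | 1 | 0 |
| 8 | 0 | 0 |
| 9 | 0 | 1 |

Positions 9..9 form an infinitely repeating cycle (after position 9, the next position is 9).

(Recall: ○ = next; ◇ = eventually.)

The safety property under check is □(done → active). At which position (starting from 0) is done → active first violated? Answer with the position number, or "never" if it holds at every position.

Check done → active at each position in order: 0 ✓, 1 ✓, 2 ✓, 3 ✓, 4 ✓.
At position 5 the labels are {done}, so done → active is false there. This is the first violation.

5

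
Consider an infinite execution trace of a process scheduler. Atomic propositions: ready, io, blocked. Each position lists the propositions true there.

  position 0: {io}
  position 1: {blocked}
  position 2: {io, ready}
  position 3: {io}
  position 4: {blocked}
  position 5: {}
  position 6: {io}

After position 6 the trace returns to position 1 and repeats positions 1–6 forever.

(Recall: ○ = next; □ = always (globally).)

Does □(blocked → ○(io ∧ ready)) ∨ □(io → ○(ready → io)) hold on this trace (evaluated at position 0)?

Holds

blocked → ○(io ∧ ready) must hold at every position from 0 onward. It fails at position 4, so □(blocked → ○(io ∧ ready)) is false.
Positions where blocked holds: 1, 4.
Check ○(io ∧ ready) at each: 1→ok, 4→fails.
io → ○(ready → io) holds at every position 0..6, and those are all positions ever visited, so □(io → ○(ready → io)) holds.
Positions where io holds: 0, 2, 3, 6.
Check ○(ready → io) at each: 0→ok, 2→ok, 3→ok, 6→ok.
At position 0: □(blocked → ○(io ∧ ready)) is false; □(io → ○(ready → io)) is true; so □(blocked → ○(io ∧ ready)) ∨ □(io → ○(ready → io)) is true.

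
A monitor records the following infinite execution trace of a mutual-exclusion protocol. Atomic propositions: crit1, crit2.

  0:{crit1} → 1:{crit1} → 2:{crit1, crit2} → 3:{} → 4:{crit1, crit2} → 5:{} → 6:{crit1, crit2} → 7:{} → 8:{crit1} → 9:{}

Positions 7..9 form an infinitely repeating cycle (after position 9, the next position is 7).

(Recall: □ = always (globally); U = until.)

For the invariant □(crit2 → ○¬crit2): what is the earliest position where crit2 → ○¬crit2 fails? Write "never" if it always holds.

never

crit2 → ○¬crit2 holds at every position 0..9, and those are all the positions the trace ever visits, so the invariant □(crit2 → ○¬crit2) is never violated.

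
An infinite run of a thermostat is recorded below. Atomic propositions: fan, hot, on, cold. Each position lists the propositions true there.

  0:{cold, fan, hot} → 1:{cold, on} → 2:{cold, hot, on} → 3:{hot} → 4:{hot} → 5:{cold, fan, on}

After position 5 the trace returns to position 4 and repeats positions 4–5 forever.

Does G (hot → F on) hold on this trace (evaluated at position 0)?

Holds

hot → F on holds at every position 0..5, and those are all positions ever visited, so G (hot → F on) holds.
Positions where hot holds: 0, 2, 3, 4.
Check F on at each: 0→ok, 2→ok, 3→ok, 4→ok.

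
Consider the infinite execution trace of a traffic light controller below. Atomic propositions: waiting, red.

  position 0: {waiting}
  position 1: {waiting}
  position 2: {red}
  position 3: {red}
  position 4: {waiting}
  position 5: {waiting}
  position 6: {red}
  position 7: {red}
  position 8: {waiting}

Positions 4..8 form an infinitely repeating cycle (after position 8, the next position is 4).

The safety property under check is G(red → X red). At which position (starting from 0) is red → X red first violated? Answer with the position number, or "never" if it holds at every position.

Check red → X red at each position in order: 0 ✓, 1 ✓, 2 ✓.
At position 3 the labels are {red} and the next position 4 has {waiting}, so red → X red is false there. This is the first violation.

3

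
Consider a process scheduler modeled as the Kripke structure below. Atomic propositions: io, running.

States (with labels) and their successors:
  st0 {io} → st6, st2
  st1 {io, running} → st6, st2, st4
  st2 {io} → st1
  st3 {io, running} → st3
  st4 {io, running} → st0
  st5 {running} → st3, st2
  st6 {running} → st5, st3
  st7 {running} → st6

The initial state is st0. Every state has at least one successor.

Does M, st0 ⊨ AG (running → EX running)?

Does not hold

States satisfying running → EX running: {st0, st1, st2, st3, st5, st6, st7}.
States satisfying AG (running → EX running): {st3}.
st4 is reachable from st0 and violates running → EX running, so AG fails at st0.
st0 ∉ Sat(AG (running → EX running)).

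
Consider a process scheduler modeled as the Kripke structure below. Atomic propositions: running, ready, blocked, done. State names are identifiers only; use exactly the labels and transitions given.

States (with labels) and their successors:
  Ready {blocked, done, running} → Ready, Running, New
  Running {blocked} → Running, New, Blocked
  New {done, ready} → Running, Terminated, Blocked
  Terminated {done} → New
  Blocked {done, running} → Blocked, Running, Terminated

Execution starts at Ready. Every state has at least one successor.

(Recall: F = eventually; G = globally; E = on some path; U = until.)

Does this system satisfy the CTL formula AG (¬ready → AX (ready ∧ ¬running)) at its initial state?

States satisfying ¬ready → AX (ready ∧ ¬running): {New, Terminated}.
States satisfying AG (¬ready → AX (ready ∧ ¬running)): ∅.
Blocked is reachable from Ready and violates ¬ready → AX (ready ∧ ¬running), so AG fails at Ready.
Ready ∉ Sat(AG (¬ready → AX (ready ∧ ¬running))).

Violated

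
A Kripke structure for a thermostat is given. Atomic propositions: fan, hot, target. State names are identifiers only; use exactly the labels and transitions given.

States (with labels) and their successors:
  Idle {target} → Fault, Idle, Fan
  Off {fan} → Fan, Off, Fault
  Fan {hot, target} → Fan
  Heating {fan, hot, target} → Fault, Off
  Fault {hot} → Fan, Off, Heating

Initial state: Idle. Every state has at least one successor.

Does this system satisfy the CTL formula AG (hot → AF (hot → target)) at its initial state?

States satisfying hot → AF (hot → target): {Idle, Off, Fan, Heating, Fault}.
States satisfying AG (hot → AF (hot → target)): {Idle, Off, Fan, Heating, Fault}.
Every state reachable from Idle satisfies hot → AF (hot → target).
Idle ∈ Sat(AG (hot → AF (hot → target))).

Holds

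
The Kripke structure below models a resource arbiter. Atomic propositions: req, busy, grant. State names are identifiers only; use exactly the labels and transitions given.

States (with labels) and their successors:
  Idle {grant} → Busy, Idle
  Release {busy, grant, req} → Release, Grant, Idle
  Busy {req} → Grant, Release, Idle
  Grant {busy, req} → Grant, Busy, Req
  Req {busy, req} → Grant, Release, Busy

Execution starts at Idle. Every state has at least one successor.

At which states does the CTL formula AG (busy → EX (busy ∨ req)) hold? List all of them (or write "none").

States satisfying busy → EX (busy ∨ req): {Idle, Release, Busy, Grant, Req}.
States satisfying AG (busy → EX (busy ∨ req)): {Idle, Release, Busy, Grant, Req}.

{Idle, Release, Busy, Grant, Req}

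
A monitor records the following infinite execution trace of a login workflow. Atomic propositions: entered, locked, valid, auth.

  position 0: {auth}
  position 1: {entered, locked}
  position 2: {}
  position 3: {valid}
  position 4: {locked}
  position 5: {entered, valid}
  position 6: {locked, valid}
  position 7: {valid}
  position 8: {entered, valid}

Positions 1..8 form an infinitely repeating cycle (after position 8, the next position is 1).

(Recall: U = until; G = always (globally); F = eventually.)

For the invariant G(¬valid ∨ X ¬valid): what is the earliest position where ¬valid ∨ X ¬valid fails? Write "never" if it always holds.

5

Check ¬valid ∨ X ¬valid at each position in order: 0 ✓, 1 ✓, 2 ✓, 3 ✓, 4 ✓.
At position 5 the labels are {entered, valid} and the next position 6 has {locked, valid}, so ¬valid ∨ X ¬valid is false there. This is the first violation.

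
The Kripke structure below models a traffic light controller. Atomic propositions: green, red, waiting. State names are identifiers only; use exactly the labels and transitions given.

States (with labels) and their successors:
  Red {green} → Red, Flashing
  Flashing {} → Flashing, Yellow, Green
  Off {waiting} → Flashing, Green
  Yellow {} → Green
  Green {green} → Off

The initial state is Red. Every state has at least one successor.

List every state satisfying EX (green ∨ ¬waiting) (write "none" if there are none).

{Red, Flashing, Off, Yellow}

States satisfying green ∨ ¬waiting: {Red, Flashing, Yellow, Green}.
States satisfying EX (green ∨ ¬waiting): {Red, Flashing, Off, Yellow}.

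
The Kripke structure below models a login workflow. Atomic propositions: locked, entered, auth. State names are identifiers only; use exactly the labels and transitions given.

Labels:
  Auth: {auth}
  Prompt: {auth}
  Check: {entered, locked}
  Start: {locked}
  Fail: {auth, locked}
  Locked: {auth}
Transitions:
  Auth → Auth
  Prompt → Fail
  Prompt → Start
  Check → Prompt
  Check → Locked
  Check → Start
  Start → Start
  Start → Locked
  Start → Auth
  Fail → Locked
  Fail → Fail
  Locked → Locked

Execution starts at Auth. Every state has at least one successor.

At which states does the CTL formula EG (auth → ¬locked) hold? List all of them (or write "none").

States satisfying auth → ¬locked: {Auth, Prompt, Check, Start, Locked}.
States satisfying EG (auth → ¬locked): {Auth, Prompt, Check, Start, Locked}.

{Auth, Prompt, Check, Start, Locked}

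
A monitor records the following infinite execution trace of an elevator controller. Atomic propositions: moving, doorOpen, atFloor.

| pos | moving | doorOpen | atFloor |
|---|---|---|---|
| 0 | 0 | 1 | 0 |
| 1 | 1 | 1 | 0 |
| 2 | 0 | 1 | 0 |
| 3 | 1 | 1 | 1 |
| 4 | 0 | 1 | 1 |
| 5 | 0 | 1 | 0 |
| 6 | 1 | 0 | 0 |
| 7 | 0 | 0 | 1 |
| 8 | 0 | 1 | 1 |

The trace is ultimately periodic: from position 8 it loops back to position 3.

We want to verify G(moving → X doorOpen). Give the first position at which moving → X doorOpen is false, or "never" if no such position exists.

Check moving → X doorOpen at each position in order: 0 ✓, 1 ✓, 2 ✓, 3 ✓, 4 ✓, 5 ✓.
At position 6 the labels are {moving} and the next position 7 has {atFloor}, so moving → X doorOpen is false there. This is the first violation.

6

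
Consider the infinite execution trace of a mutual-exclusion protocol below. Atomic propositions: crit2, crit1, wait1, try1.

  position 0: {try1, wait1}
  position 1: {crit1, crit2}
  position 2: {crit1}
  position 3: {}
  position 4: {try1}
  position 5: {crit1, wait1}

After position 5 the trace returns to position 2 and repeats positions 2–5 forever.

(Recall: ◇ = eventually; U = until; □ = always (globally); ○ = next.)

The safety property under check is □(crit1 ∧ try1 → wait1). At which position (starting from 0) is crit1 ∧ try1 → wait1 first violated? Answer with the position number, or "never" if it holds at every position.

never

crit1 ∧ try1 → wait1 holds at every position 0..5, and those are all the positions the trace ever visits, so the invariant □(crit1 ∧ try1 → wait1) is never violated.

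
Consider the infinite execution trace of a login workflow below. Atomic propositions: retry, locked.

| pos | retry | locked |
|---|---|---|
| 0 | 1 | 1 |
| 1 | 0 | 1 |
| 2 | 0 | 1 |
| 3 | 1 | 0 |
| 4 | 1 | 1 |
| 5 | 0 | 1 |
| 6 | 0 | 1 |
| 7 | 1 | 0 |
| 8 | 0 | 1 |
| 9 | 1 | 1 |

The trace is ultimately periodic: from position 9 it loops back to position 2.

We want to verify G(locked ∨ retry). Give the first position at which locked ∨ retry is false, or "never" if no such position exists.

never

locked ∨ retry holds at every position 0..9, and those are all the positions the trace ever visits, so the invariant G(locked ∨ retry) is never violated.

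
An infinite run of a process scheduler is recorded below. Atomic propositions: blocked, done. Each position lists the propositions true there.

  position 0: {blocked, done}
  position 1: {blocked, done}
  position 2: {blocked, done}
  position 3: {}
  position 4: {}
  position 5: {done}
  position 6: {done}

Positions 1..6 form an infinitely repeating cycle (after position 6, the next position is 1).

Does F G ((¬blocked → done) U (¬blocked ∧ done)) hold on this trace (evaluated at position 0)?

G ((¬blocked → done) U (¬blocked ∧ done)) is false at every position 0..6, so it never becomes true and F G ((¬blocked → done) U (¬blocked ∧ done)) fails.

Does not hold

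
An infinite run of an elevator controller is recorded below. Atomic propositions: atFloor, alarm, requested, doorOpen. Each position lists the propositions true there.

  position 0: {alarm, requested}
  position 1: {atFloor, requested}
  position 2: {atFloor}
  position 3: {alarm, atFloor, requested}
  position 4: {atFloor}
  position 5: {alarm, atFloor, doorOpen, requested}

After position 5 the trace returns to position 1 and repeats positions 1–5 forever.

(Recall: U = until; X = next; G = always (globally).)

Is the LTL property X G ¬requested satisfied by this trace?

No

The position after 0 is 1; G ¬requested is false there.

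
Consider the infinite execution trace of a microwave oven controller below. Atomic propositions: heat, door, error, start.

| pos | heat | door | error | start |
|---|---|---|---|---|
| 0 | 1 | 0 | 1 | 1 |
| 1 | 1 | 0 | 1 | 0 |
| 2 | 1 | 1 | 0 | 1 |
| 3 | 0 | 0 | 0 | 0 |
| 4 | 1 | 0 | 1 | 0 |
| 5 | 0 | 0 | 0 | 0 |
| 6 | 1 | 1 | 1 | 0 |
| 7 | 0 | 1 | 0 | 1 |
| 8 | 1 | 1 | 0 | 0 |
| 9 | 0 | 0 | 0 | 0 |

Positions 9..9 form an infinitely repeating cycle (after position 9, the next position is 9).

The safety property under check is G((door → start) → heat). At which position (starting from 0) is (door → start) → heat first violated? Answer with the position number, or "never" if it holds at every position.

Check (door → start) → heat at each position in order: 0 ✓, 1 ✓, 2 ✓.
At position 3 the labels are {}, so (door → start) → heat is false there. This is the first violation.

3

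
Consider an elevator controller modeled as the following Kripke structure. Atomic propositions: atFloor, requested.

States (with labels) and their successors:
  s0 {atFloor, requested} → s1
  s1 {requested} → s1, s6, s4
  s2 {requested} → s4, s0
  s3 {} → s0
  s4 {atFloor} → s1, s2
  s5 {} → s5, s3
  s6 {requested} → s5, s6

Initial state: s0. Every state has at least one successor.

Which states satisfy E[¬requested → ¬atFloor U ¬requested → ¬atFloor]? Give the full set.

States satisfying ¬requested → ¬atFloor: {s0, s1, s2, s3, s5, s6}.
States satisfying E[¬requested → ¬atFloor U ¬requested → ¬atFloor]: {s0, s1, s2, s3, s5, s6}.

{s0, s1, s2, s3, s5, s6}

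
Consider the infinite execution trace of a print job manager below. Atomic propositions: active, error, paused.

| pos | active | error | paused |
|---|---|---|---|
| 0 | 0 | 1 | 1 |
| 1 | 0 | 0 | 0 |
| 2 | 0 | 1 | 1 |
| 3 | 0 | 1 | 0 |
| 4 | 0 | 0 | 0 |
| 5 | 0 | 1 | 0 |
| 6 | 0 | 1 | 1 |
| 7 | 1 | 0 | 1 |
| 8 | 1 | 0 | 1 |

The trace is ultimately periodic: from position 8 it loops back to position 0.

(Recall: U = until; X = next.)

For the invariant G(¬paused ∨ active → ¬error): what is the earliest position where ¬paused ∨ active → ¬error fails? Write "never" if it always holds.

Check ¬paused ∨ active → ¬error at each position in order: 0 ✓, 1 ✓, 2 ✓.
At position 3 the labels are {error}, so ¬paused ∨ active → ¬error is false there. This is the first violation.

3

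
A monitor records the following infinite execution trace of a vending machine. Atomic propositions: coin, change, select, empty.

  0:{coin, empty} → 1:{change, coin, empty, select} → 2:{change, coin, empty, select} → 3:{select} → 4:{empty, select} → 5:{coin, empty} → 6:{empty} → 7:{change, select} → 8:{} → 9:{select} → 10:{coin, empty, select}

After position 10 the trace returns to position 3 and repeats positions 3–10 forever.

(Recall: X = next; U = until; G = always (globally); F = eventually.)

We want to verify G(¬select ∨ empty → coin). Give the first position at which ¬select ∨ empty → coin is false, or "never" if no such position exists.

4

Check ¬select ∨ empty → coin at each position in order: 0 ✓, 1 ✓, 2 ✓, 3 ✓.
At position 4 the labels are {empty, select}, so ¬select ∨ empty → coin is false there. This is the first violation.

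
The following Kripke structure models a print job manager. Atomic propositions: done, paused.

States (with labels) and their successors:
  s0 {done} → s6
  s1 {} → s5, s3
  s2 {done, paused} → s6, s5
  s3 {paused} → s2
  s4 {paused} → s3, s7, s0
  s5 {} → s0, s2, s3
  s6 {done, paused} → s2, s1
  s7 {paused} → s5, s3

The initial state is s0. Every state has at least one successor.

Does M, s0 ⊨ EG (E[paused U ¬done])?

States satisfying E[paused U ¬done]: {s1, s2, s3, s4, s5, s6, s7}.
States satisfying EG (E[paused U ¬done]): {s1, s2, s3, s4, s5, s6, s7}.
No suitable path/successor from s0 witnesses the formula.
s0 ∉ Sat(EG (E[paused U ¬done])).

Violated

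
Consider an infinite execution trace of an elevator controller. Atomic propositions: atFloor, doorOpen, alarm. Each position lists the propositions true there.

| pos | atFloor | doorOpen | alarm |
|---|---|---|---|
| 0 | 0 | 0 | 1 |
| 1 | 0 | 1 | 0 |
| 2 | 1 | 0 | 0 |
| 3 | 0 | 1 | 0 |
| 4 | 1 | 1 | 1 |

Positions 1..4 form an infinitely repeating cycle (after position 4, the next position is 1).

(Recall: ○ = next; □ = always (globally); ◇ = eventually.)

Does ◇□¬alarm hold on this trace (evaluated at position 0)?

□¬alarm is false at every position 0..4, so it never becomes true and ◇□¬alarm fails.

No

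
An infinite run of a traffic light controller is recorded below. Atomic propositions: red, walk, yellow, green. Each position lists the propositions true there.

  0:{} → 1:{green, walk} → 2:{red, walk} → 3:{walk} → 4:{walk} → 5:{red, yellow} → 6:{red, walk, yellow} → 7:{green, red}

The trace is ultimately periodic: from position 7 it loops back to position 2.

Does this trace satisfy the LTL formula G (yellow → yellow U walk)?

yellow → yellow U walk holds at every position 0..7, and those are all positions ever visited, so G (yellow → yellow U walk) holds.
Positions where yellow holds: 5, 6.
Check yellow U walk at each: 5→ok, 6→ok.

Holds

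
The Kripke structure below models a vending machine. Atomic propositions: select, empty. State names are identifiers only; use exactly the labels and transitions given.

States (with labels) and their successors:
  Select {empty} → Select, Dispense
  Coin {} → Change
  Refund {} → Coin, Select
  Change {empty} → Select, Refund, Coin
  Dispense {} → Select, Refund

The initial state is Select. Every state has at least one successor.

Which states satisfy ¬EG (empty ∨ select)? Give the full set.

States satisfying empty ∨ select: {Select, Change}.
States satisfying EG (empty ∨ select): {Select, Change}.
States satisfying ¬EG (empty ∨ select): {Coin, Refund, Dispense}.

{Coin, Refund, Dispense}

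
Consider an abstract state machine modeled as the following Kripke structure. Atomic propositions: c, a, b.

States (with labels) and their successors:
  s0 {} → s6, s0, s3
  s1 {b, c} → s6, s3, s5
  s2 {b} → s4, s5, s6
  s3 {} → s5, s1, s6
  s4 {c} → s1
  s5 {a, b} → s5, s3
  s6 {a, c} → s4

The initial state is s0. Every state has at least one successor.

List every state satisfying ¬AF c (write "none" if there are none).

{s0, s2, s3, s5}

States satisfying c: {s1, s4, s6}.
States satisfying AF c: {s1, s4, s6}.
States satisfying ¬AF c: {s0, s2, s3, s5}.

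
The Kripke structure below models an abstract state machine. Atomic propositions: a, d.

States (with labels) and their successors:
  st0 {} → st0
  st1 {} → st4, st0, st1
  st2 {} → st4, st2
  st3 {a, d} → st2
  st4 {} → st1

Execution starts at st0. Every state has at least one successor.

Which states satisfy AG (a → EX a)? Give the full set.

States satisfying a → EX a: {st0, st1, st2, st4}.
States satisfying AG (a → EX a): {st0, st1, st2, st4}.

{st0, st1, st2, st4}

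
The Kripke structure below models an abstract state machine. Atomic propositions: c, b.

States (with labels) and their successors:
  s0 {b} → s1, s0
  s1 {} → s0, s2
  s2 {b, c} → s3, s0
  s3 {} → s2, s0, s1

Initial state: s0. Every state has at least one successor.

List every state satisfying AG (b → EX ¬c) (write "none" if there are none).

States satisfying b → EX ¬c: {s0, s1, s2, s3}.
States satisfying AG (b → EX ¬c): {s0, s1, s2, s3}.

{s0, s1, s2, s3}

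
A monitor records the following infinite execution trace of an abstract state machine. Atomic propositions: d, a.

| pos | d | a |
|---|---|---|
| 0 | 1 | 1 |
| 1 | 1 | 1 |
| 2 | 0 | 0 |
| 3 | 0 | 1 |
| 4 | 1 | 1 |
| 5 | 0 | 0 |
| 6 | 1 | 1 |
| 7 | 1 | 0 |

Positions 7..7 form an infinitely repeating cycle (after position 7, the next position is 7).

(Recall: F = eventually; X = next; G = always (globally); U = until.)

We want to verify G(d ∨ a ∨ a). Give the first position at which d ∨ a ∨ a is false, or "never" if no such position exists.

2

Check d ∨ a ∨ a at each position in order: 0 ✓, 1 ✓.
At position 2 the labels are {}, so d ∨ a ∨ a is false there. This is the first violation.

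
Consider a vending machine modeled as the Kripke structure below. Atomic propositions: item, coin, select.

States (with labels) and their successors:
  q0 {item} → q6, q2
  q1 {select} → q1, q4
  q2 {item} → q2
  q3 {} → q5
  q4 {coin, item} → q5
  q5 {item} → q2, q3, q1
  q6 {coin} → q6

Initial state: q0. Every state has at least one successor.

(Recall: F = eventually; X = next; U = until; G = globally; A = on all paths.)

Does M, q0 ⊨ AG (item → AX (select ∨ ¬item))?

Violated

States satisfying item → AX (select ∨ ¬item): {q1, q3, q6}.
States satisfying AG (item → AX (select ∨ ¬item)): {q6}.
q0 is reachable from q0 and violates item → AX (select ∨ ¬item), so AG fails at q0.
q0 ∉ Sat(AG (item → AX (select ∨ ¬item))).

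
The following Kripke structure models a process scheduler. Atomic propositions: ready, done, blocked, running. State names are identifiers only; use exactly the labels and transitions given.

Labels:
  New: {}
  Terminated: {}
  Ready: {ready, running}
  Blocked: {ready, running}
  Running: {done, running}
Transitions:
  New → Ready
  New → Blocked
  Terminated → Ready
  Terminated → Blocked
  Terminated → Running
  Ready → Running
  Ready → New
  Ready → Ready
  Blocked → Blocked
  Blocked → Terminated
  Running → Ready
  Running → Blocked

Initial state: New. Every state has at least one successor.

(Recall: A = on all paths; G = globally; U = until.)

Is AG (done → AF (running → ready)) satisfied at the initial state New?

Yes

States satisfying done → AF (running → ready): {New, Terminated, Ready, Blocked, Running}.
States satisfying AG (done → AF (running → ready)): {New, Terminated, Ready, Blocked, Running}.
Every state reachable from New satisfies done → AF (running → ready).
New ∈ Sat(AG (done → AF (running → ready))).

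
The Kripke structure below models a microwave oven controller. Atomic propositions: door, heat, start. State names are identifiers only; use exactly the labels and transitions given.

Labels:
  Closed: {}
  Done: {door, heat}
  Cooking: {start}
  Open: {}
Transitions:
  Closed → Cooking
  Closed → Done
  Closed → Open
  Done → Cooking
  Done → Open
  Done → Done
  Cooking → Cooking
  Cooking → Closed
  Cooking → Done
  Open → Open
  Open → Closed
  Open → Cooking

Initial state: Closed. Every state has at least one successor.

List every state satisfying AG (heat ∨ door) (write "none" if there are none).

none

States satisfying heat ∨ door: {Done}.
States satisfying AG (heat ∨ door): ∅.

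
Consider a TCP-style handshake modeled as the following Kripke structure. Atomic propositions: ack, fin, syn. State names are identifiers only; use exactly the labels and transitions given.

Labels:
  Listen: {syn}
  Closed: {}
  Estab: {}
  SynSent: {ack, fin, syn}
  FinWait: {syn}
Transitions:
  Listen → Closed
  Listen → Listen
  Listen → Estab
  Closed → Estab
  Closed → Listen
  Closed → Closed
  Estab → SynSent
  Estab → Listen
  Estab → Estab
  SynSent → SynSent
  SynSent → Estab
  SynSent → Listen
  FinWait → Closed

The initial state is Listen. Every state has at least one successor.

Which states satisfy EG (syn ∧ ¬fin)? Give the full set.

{Listen}

States satisfying syn ∧ ¬fin: {Listen, FinWait}.
States satisfying EG (syn ∧ ¬fin): {Listen}.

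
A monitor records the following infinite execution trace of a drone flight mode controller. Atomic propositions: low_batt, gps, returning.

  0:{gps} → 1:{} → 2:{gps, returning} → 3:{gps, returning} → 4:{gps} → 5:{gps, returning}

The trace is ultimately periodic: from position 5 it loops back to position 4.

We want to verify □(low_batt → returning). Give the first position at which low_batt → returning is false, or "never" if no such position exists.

never

low_batt → returning holds at every position 0..5, and those are all the positions the trace ever visits, so the invariant □(low_batt → returning) is never violated.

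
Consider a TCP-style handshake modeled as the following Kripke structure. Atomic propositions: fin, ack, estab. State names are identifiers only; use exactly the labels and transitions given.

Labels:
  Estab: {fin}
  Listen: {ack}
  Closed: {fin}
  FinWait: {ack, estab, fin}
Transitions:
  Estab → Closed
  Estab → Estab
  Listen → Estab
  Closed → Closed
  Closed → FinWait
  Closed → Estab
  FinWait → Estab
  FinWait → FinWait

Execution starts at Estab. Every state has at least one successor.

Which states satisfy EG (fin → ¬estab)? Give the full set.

{Estab, Listen, Closed}

States satisfying fin → ¬estab: {Estab, Listen, Closed}.
States satisfying EG (fin → ¬estab): {Estab, Listen, Closed}.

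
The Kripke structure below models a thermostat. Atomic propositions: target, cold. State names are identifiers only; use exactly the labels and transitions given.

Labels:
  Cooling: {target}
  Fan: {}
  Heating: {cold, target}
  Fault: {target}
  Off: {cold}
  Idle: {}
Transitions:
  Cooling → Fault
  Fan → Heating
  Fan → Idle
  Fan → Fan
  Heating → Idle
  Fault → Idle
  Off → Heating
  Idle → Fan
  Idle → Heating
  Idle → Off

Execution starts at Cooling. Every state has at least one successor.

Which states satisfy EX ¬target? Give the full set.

{Fan, Heating, Fault, Idle}

States satisfying ¬target: {Fan, Off, Idle}.
States satisfying EX ¬target: {Fan, Heating, Fault, Idle}.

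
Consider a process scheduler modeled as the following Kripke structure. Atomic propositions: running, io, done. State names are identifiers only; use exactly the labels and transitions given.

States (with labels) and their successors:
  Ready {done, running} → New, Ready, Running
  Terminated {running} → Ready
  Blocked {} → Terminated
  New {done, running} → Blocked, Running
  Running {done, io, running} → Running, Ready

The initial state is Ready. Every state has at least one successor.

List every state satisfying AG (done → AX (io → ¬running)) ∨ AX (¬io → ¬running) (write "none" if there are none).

{New}

States satisfying done → AX (io → ¬running): {Terminated, Blocked}.
States satisfying AG (done → AX (io → ¬running)): ∅.
States satisfying ¬io → ¬running: {Blocked, Running}.
States satisfying AX (¬io → ¬running): {New}.
States satisfying AG (done → AX (io → ¬running)) ∨ AX (¬io → ¬running): {New}.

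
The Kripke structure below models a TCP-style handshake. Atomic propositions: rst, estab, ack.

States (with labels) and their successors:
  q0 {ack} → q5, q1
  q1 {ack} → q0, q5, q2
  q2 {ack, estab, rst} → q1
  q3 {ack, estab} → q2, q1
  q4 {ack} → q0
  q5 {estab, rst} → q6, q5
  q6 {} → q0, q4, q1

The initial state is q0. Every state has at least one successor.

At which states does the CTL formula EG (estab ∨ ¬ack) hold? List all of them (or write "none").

{q5}

States satisfying estab ∨ ¬ack: {q2, q3, q5, q6}.
States satisfying EG (estab ∨ ¬ack): {q5}.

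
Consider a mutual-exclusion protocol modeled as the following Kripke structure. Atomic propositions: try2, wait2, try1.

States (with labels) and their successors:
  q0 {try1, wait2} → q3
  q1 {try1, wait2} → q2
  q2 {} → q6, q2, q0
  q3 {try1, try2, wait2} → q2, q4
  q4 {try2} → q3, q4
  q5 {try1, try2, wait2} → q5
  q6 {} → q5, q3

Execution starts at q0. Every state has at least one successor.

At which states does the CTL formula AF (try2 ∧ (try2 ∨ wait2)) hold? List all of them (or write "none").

States satisfying try2 ∧ (try2 ∨ wait2): {q3, q4, q5}.
States satisfying AF (try2 ∧ (try2 ∨ wait2)): {q0, q3, q4, q5, q6}.

{q0, q3, q4, q5, q6}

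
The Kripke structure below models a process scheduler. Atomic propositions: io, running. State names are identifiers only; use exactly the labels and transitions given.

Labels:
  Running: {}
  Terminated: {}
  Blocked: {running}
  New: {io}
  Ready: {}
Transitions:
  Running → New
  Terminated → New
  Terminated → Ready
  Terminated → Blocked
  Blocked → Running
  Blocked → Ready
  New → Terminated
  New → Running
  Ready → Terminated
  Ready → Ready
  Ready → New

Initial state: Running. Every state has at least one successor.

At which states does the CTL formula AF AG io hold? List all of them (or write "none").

none

States satisfying AG io: ∅.
States satisfying AF AG io: ∅.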